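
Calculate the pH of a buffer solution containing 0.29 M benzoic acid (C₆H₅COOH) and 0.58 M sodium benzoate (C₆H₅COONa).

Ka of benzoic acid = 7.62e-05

pKa = -log(7.62e-05) = 4.12. pH = pKa + log([A⁻]/[HA]) = 4.12 + log(0.58/0.29)

pH = 4.42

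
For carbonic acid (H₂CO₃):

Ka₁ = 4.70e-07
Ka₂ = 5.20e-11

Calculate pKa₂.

pKa₂ = -log(Ka₂) = -log(5.20e-11) = 10.28.

pK_{a2} = 10.28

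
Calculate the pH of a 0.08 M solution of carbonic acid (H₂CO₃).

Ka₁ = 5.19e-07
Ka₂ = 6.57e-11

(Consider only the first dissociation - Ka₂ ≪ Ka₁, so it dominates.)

First dissociation dominates. From Ka₁ = [H⁺][HA⁻]/[H₂A], x² + Ka₁·x − Ka₁·C = 0 with C = 0.08 M and Ka₁ = 5.19e-07. Solving: [H⁺] = (−Ka₁ + √(Ka₁² + 4·Ka₁·C)) / 2 = 2.0351e-04 M. pH = -log(2.0351e-04) = 3.69.

pH = 3.69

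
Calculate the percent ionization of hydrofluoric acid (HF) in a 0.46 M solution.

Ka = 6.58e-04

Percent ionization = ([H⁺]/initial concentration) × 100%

Using Ka equilibrium: x² + Ka×x - Ka×C = 0. Solving: [H⁺] = 1.7072e-02. Percent = (1.7072e-02/0.46) × 100

Percent ionization = 3.71%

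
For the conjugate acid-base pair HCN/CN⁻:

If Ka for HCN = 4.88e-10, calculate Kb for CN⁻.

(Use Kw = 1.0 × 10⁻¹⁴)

For a conjugate pair Ka × Kb = Kw, so Kb = Kw/Ka = 1.0 × 10⁻¹⁴ / 4.88e-10 = 2.05e-05.

K_b = 2.05e-05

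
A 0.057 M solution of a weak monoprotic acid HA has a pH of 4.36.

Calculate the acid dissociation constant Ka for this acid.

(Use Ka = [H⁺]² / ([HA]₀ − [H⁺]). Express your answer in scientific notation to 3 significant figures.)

[H⁺] = 10^(−pH) = 10^(−4.36) = 4.365e-05 M. For HA ⇌ H⁺ + A⁻, Ka = [H⁺][A⁻]/[HA] = [H⁺]² / ([HA]₀ − [H⁺]) = (4.365e-05)² / (0.057 − 4.365e-05) = 3.35e-08.

K_a = 3.35e-08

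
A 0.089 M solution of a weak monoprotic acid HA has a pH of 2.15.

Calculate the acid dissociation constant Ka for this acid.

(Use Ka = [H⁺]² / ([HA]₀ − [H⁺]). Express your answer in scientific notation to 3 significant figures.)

[H⁺] = 10^(−pH) = 10^(−2.15) = 7.079e-03 M. For HA ⇌ H⁺ + A⁻, Ka = [H⁺][A⁻]/[HA] = [H⁺]² / ([HA]₀ − [H⁺]) = (7.079e-03)² / (0.089 − 7.079e-03) = 6.12e-04.

K_a = 6.12e-04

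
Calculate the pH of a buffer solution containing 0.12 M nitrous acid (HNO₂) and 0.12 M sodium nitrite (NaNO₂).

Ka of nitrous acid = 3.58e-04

pKa = -log(3.58e-04) = 3.45. pH = pKa + log([A⁻]/[HA]) = 3.45 + log(0.12/0.12)

pH = 3.45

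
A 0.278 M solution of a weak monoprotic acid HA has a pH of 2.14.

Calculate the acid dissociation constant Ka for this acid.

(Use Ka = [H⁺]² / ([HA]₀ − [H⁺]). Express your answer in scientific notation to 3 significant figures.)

[H⁺] = 10^(−pH) = 10^(−2.14) = 7.244e-03 M. For HA ⇌ H⁺ + A⁻, Ka = [H⁺][A⁻]/[HA] = [H⁺]² / ([HA]₀ − [H⁺]) = (7.244e-03)² / (0.278 − 7.244e-03) = 1.94e-04.

K_a = 1.94e-04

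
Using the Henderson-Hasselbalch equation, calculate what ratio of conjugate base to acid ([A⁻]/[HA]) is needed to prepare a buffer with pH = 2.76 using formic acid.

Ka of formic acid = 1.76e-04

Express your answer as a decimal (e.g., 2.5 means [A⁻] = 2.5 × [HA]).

pKa = -log(1.76e-04) = 3.7545. pH = pKa + log([A⁻]/[HA]), so log([A⁻]/[HA]) = pH − pKa = 2.76 − 3.7545 = -0.9945. [A⁻]/[HA] = 10^(-0.9945) = 0.101

[A⁻]/[HA] = 0.101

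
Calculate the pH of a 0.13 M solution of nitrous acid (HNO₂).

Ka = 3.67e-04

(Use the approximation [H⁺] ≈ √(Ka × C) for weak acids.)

[H⁺] = √(Ka × C) = √(3.67e-04 × 0.13) = 6.9072e-03. pH = -log(6.9072e-03)

pH = 2.16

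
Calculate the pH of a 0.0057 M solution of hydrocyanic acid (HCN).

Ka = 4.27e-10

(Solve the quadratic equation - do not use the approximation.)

x² + Ka×x - Ka×C = 0. Using quadratic formula: [H⁺] = 1.5599e-06

pH = 5.81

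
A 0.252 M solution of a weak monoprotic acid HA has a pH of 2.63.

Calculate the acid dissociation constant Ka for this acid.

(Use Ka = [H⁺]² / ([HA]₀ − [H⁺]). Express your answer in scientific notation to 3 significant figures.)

[H⁺] = 10^(−pH) = 10^(−2.63) = 2.344e-03 M. For HA ⇌ H⁺ + A⁻, Ka = [H⁺][A⁻]/[HA] = [H⁺]² / ([HA]₀ − [H⁺]) = (2.344e-03)² / (0.252 − 2.344e-03) = 2.20e-05.

K_a = 2.20e-05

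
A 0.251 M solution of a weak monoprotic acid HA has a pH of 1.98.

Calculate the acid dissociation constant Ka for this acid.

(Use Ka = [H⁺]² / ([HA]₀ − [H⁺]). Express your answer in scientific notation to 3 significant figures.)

[H⁺] = 10^(−pH) = 10^(−1.98) = 1.047e-02 M. For HA ⇌ H⁺ + A⁻, Ka = [H⁺][A⁻]/[HA] = [H⁺]² / ([HA]₀ − [H⁺]) = (1.047e-02)² / (0.251 − 1.047e-02) = 4.56e-04.

K_a = 4.56e-04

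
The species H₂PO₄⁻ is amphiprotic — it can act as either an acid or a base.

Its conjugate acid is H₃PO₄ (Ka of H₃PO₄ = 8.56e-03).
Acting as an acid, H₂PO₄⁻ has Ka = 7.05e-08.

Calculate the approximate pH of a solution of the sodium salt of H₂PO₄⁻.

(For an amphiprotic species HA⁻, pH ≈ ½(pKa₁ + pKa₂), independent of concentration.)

pKa₁ = -log(8.56e-03) = 2.07; pKa₂ = -log(7.05e-08) = 7.15. For an amphiprotic species, pH ≈ ½(pKa₁ + pKa₂) = ½(2.07 + 7.15) = 4.61.

pH = 4.61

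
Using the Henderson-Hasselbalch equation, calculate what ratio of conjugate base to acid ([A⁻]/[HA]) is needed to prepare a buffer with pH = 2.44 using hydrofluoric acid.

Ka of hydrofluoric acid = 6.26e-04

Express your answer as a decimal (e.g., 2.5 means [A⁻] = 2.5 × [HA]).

pKa = -log(6.26e-04) = 3.2034. pH = pKa + log([A⁻]/[HA]), so log([A⁻]/[HA]) = pH − pKa = 2.44 − 3.2034 = -0.7634. [A⁻]/[HA] = 10^(-0.7634) = 0.172

[A⁻]/[HA] = 0.172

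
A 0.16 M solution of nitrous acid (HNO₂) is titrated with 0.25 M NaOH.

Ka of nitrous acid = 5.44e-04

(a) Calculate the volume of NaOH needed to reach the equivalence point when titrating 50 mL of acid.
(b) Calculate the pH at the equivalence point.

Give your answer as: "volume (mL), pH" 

moles acid = 0.16 × 50/1000 = 0.008 mol; V_base = moles/0.25 × 1000 = 32.0 mL. At equivalence only the conjugate base is present: [A⁻] = 0.008/0.082 = 9.7561e-02 M. Kb = Kw/Ka = 1.84e-11; [OH⁻] = √(Kb × [A⁻]) = 1.3392e-06; pOH = 5.87; pH = 14 - pOH = 8.13.

V = 32.0 mL, pH = 8.13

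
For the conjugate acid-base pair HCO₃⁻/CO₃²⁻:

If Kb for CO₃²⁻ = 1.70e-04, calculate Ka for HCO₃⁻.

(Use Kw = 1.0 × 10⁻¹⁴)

For a conjugate pair Ka × Kb = Kw, so Ka = Kw/Kb = 1.0 × 10⁻¹⁴ / 1.70e-04 = 5.88e-11.

K_a = 5.88e-11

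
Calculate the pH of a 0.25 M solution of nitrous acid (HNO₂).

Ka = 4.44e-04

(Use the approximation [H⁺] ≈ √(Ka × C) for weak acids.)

[H⁺] = √(Ka × C) = √(4.44e-04 × 0.25) = 1.0536e-02. pH = -log(1.0536e-02)

pH = 1.98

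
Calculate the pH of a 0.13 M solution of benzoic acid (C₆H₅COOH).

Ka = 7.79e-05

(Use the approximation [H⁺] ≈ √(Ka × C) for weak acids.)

[H⁺] = √(Ka × C) = √(7.79e-05 × 0.13) = 3.1823e-03. pH = -log(3.1823e-03)

pH = 2.50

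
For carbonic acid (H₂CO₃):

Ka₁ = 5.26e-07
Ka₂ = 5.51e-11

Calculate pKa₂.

pKa₂ = -log(Ka₂) = -log(5.51e-11) = 10.26.

pK_{a2} = 10.26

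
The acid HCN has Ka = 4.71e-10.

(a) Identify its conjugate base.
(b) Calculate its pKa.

(a) The conjugate base is formed by removing one H⁺ from HCN, giving CN⁻. (b) pKa = -log(Ka) = -log(4.71e-10) = 9.33.

Conjugate base: CN⁻; pK_a = 9.33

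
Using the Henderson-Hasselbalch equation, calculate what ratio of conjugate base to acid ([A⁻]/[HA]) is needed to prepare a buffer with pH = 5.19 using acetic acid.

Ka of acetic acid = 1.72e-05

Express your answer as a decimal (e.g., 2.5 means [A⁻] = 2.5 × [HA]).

pKa = -log(1.72e-05) = 4.7645. pH = pKa + log([A⁻]/[HA]), so log([A⁻]/[HA]) = pH − pKa = 5.19 − 4.7645 = 0.4255. [A⁻]/[HA] = 10^(0.4255) = 2.66

[A⁻]/[HA] = 2.66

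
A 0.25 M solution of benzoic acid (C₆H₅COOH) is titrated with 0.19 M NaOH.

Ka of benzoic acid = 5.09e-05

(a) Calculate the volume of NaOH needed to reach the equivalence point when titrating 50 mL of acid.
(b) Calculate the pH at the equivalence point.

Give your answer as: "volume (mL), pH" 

moles acid = 0.25 × 50/1000 = 0.0125 mol; V_base = moles/0.19 × 1000 = 65.8 mL. At equivalence only the conjugate base is present: [A⁻] = 0.0125/0.116 = 1.0795e-01 M. Kb = Kw/Ka = 1.96e-10; [OH⁻] = √(Kb × [A⁻]) = 4.6053e-06; pOH = 5.34; pH = 14 - pOH = 8.66.

V = 65.8 mL, pH = 8.66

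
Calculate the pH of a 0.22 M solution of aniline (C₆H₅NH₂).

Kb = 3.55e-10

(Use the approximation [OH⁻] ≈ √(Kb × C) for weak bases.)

[OH⁻] = √(Kb × C) = √(3.55e-10 × 0.22) = 8.8374e-06. pOH = 5.05, pH = 14 - pOH

pH = 8.95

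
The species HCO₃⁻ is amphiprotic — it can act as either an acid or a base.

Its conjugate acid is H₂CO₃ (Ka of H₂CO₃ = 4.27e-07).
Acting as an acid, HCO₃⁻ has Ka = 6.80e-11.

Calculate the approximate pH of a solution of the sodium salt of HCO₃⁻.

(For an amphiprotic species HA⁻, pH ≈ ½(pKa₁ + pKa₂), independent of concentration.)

pKa₁ = -log(4.27e-07) = 6.37; pKa₂ = -log(6.80e-11) = 10.17. For an amphiprotic species, pH ≈ ½(pKa₁ + pKa₂) = ½(6.37 + 10.17) = 8.27.

pH = 8.27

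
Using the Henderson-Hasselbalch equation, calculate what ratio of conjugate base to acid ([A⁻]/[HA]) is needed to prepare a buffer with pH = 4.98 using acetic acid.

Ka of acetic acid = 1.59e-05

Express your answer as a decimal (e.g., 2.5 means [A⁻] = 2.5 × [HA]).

pKa = -log(1.59e-05) = 4.7986. pH = pKa + log([A⁻]/[HA]), so log([A⁻]/[HA]) = pH − pKa = 4.98 − 4.7986 = 0.1814. [A⁻]/[HA] = 10^(0.1814) = 1.52

[A⁻]/[HA] = 1.52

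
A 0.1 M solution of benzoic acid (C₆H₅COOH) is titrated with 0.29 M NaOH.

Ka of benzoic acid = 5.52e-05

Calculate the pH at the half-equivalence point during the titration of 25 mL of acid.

At half-equivalence [HA] = [A⁻], so Henderson-Hasselbalch gives pH = pKa = -log(5.52e-05) = 4.26.

pH = pKa = 4.26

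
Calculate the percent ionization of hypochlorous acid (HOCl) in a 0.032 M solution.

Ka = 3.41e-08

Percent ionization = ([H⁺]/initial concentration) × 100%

Using Ka equilibrium: x² + Ka×x - Ka×C = 0. Solving: [H⁺] = 3.3016e-05. Percent = (3.3016e-05/0.032) × 100

Percent ionization = 0.103%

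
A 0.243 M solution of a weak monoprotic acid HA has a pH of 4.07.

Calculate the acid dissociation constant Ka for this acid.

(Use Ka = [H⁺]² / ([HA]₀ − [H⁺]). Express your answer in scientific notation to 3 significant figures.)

[H⁺] = 10^(−pH) = 10^(−4.07) = 8.511e-05 M. For HA ⇌ H⁺ + A⁻, Ka = [H⁺][A⁻]/[HA] = [H⁺]² / ([HA]₀ − [H⁺]) = (8.511e-05)² / (0.243 − 8.511e-05) = 2.98e-08.

K_a = 2.98e-08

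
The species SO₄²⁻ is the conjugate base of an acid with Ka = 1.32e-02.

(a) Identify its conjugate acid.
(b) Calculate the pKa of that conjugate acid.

(a) The conjugate acid is formed by adding one H⁺ to SO₄²⁻, giving HSO₄⁻. (b) pKa = -log(Ka) = -log(1.32e-02) = 1.88.

Conjugate acid: HSO₄⁻; pK_a = 1.88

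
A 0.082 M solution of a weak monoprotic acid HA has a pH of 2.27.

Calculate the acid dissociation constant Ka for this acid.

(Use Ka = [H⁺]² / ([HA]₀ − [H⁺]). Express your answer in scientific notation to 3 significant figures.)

[H⁺] = 10^(−pH) = 10^(−2.27) = 5.370e-03 M. For HA ⇌ H⁺ + A⁻, Ka = [H⁺][A⁻]/[HA] = [H⁺]² / ([HA]₀ − [H⁺]) = (5.370e-03)² / (0.082 − 5.370e-03) = 3.76e-04.

K_a = 3.76e-04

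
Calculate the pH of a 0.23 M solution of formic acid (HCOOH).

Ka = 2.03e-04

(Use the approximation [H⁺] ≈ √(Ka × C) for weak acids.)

[H⁺] = √(Ka × C) = √(2.03e-04 × 0.23) = 6.8330e-03. pH = -log(6.8330e-03)

pH = 2.17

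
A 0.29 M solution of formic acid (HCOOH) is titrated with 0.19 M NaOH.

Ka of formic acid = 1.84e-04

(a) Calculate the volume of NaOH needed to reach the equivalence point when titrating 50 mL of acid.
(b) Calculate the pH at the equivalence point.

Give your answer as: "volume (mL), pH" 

moles acid = 0.29 × 50/1000 = 0.0145 mol; V_base = moles/0.19 × 1000 = 76.3 mL. At equivalence only the conjugate base is present: [A⁻] = 0.0145/0.126 = 1.1479e-01 M. Kb = Kw/Ka = 5.43e-11; [OH⁻] = √(Kb × [A⁻]) = 2.4977e-06; pOH = 5.60; pH = 14 - pOH = 8.40.

V = 76.3 mL, pH = 8.40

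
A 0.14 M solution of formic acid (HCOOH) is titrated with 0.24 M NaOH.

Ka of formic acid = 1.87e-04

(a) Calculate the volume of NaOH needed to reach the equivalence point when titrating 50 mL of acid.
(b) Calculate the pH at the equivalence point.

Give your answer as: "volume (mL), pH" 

moles acid = 0.14 × 50/1000 = 0.007 mol; V_base = moles/0.24 × 1000 = 29.2 mL. At equivalence only the conjugate base is present: [A⁻] = 0.007/0.079 = 8.8421e-02 M. Kb = Kw/Ka = 5.35e-11; [OH⁻] = √(Kb × [A⁻]) = 2.1745e-06; pOH = 5.66; pH = 14 - pOH = 8.34.

V = 29.2 mL, pH = 8.34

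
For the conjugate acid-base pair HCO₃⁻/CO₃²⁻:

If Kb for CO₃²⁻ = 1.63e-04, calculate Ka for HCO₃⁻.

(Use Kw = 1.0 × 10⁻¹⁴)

For a conjugate pair Ka × Kb = Kw, so Ka = Kw/Kb = 1.0 × 10⁻¹⁴ / 1.63e-04 = 6.13e-11.

K_a = 6.13e-11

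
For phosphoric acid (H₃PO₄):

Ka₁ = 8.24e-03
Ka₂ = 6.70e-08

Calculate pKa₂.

pKa₂ = -log(Ka₂) = -log(6.70e-08) = 7.17.

pK_{a2} = 7.17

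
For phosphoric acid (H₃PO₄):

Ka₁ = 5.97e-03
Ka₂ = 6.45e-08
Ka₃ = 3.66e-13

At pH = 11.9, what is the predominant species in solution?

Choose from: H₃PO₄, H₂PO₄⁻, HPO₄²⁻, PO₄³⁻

pKa₁ = 2.22, pKa₂ = 7.19, pKa₃ = 12.44. For a polyprotic acid the predominant species crosses at each pKa: below pKa_n the protonated form dominates, above it the deprotonated form does. At pH = 11.9, the predominant species is HPO₄²⁻.

HPO₄²⁻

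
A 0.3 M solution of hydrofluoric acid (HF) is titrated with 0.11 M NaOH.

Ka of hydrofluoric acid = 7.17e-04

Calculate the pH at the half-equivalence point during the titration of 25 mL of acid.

At half-equivalence [HA] = [A⁻], so Henderson-Hasselbalch gives pH = pKa = -log(7.17e-04) = 3.14.

pH = pKa = 3.14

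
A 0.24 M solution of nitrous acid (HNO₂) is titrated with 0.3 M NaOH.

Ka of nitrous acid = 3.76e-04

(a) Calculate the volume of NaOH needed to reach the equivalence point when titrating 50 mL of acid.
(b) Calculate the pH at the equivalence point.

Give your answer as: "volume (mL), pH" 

moles acid = 0.24 × 50/1000 = 0.012 mol; V_base = moles/0.3 × 1000 = 40.0 mL. At equivalence only the conjugate base is present: [A⁻] = 0.012/0.090 = 1.3333e-01 M. Kb = Kw/Ka = 2.66e-11; [OH⁻] = √(Kb × [A⁻]) = 1.8831e-06; pOH = 5.73; pH = 14 - pOH = 8.27.

V = 40.0 mL, pH = 8.27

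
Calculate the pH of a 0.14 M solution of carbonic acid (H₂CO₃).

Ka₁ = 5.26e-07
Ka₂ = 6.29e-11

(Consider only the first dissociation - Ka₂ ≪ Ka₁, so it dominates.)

First dissociation dominates. From Ka₁ = [H⁺][HA⁻]/[H₂A], x² + Ka₁·x − Ka₁·C = 0 with C = 0.14 M and Ka₁ = 5.26e-07. Solving: [H⁺] = (−Ka₁ + √(Ka₁² + 4·Ka₁·C)) / 2 = 2.7110e-04 M. pH = -log(2.7110e-04) = 3.57.

pH = 3.57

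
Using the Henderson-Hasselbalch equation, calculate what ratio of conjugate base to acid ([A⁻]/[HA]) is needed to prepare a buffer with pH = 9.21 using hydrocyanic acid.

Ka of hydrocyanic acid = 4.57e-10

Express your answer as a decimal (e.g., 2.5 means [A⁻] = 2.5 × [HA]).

pKa = -log(4.57e-10) = 9.3401. pH = pKa + log([A⁻]/[HA]), so log([A⁻]/[HA]) = pH − pKa = 9.21 − 9.3401 = -0.1301. [A⁻]/[HA] = 10^(-0.1301) = 0.741

[A⁻]/[HA] = 0.741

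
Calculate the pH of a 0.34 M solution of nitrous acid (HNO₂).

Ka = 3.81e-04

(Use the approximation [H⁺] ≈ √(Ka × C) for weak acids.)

[H⁺] = √(Ka × C) = √(3.81e-04 × 0.34) = 1.1382e-02. pH = -log(1.1382e-02)

pH = 1.94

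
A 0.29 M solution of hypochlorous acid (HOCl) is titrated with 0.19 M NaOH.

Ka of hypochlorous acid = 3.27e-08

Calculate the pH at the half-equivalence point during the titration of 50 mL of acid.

At half-equivalence [HA] = [A⁻], so Henderson-Hasselbalch gives pH = pKa = -log(3.27e-08) = 7.49.

pH = pKa = 7.49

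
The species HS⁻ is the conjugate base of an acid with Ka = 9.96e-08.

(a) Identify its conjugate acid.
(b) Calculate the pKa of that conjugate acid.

(a) The conjugate acid is formed by adding one H⁺ to HS⁻, giving H₂S. (b) pKa = -log(Ka) = -log(9.96e-08) = 7.00.

Conjugate acid: H₂S; pK_a = 7.00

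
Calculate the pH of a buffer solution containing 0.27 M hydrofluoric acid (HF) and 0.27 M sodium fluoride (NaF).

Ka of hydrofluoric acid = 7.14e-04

pKa = -log(7.14e-04) = 3.15. pH = pKa + log([A⁻]/[HA]) = 3.15 + log(0.27/0.27)

pH = 3.15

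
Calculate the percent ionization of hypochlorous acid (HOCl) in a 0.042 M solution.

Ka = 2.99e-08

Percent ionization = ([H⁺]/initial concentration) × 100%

Using Ka equilibrium: x² + Ka×x - Ka×C = 0. Solving: [H⁺] = 3.5422e-05. Percent = (3.5422e-05/0.042) × 100

Percent ionization = 0.0843%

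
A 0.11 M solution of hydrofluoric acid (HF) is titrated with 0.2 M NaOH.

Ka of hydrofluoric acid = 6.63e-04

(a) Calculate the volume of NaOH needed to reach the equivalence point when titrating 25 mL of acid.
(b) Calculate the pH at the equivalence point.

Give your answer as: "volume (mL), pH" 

moles acid = 0.11 × 25/1000 = 0.00275 mol; V_base = moles/0.2 × 1000 = 13.7 mL. At equivalence only the conjugate base is present: [A⁻] = 0.00275/0.039 = 7.0968e-02 M. Kb = Kw/Ka = 1.51e-11; [OH⁻] = √(Kb × [A⁻]) = 1.0346e-06; pOH = 5.99; pH = 14 - pOH = 8.01.

V = 13.7 mL, pH = 8.01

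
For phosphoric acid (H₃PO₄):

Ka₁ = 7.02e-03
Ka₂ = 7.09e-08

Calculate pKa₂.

pKa₂ = -log(Ka₂) = -log(7.09e-08) = 7.15.

pK_{a2} = 7.15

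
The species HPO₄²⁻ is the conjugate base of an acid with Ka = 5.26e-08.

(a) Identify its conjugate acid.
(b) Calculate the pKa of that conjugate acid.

(a) The conjugate acid is formed by adding one H⁺ to HPO₄²⁻, giving H₂PO₄⁻. (b) pKa = -log(Ka) = -log(5.26e-08) = 7.28.

Conjugate acid: H₂PO₄⁻; pK_a = 7.28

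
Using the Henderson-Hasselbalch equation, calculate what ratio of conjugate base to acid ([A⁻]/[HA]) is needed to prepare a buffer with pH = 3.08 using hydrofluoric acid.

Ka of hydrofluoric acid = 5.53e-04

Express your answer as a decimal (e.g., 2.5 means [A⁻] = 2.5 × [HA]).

pKa = -log(5.53e-04) = 3.2573. pH = pKa + log([A⁻]/[HA]), so log([A⁻]/[HA]) = pH − pKa = 3.08 − 3.2573 = -0.1773. [A⁻]/[HA] = 10^(-0.1773) = 0.665

[A⁻]/[HA] = 0.665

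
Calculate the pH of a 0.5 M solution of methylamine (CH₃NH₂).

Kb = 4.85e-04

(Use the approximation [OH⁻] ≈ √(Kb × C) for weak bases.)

[OH⁻] = √(Kb × C) = √(4.85e-04 × 0.5) = 1.5572e-02. pOH = 1.81, pH = 14 - pOH

pH = 12.19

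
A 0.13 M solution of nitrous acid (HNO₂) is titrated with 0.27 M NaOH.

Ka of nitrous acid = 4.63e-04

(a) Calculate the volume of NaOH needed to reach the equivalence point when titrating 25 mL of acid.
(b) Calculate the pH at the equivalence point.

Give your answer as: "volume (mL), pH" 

moles acid = 0.13 × 25/1000 = 0.00325 mol; V_base = moles/0.27 × 1000 = 12.0 mL. At equivalence only the conjugate base is present: [A⁻] = 0.00325/0.037 = 8.7750e-02 M. Kb = Kw/Ka = 2.16e-11; [OH⁻] = √(Kb × [A⁻]) = 1.3767e-06; pOH = 5.86; pH = 14 - pOH = 8.14.

V = 12.0 mL, pH = 8.14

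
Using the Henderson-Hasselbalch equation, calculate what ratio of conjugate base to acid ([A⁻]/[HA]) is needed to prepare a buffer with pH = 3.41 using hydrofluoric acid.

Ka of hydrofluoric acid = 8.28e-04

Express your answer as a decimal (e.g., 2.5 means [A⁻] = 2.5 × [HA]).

pKa = -log(8.28e-04) = 3.0820. pH = pKa + log([A⁻]/[HA]), so log([A⁻]/[HA]) = pH − pKa = 3.41 − 3.0820 = 0.3280. [A⁻]/[HA] = 10^(0.3280) = 2.13

[A⁻]/[HA] = 2.13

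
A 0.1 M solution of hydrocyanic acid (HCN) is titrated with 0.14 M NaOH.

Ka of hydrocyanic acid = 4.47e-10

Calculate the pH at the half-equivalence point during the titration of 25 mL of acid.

At half-equivalence [HA] = [A⁻], so Henderson-Hasselbalch gives pH = pKa = -log(4.47e-10) = 9.35.

pH = pKa = 9.35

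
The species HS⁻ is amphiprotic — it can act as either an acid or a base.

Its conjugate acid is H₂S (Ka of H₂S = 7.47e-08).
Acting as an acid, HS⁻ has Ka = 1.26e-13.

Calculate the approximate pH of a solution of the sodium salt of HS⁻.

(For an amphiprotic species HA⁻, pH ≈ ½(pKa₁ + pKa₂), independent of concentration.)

pKa₁ = -log(7.47e-08) = 7.13; pKa₂ = -log(1.26e-13) = 12.90. For an amphiprotic species, pH ≈ ½(pKa₁ + pKa₂) = ½(7.13 + 12.90) = 10.01.

pH = 10.01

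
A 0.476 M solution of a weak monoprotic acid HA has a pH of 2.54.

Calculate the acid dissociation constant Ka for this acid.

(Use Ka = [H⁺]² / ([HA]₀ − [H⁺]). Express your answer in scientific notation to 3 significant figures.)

[H⁺] = 10^(−pH) = 10^(−2.54) = 2.884e-03 M. For HA ⇌ H⁺ + A⁻, Ka = [H⁺][A⁻]/[HA] = [H⁺]² / ([HA]₀ − [H⁺]) = (2.884e-03)² / (0.476 − 2.884e-03) = 1.76e-05.

K_a = 1.76e-05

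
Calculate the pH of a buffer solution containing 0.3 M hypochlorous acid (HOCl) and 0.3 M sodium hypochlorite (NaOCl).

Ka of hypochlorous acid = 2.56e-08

pKa = -log(2.56e-08) = 7.59. pH = pKa + log([A⁻]/[HA]) = 7.59 + log(0.3/0.3)

pH = 7.59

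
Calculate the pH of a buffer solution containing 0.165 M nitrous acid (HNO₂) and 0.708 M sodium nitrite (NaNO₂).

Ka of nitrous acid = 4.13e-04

pKa = -log(4.13e-04) = 3.38. pH = pKa + log([A⁻]/[HA]) = 3.38 + log(0.708/0.165)

pH = 4.02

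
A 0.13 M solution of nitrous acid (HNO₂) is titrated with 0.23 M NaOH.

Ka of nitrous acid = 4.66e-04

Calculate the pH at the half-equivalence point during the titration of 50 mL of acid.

At half-equivalence [HA] = [A⁻], so Henderson-Hasselbalch gives pH = pKa = -log(4.66e-04) = 3.33.

pH = pKa = 3.33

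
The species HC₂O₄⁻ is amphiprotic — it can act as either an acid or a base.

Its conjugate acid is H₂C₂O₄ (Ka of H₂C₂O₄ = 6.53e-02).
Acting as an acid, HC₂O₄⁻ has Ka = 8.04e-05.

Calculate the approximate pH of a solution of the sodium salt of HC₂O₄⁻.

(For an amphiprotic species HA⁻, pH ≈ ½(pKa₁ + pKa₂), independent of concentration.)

pKa₁ = -log(6.53e-02) = 1.19; pKa₂ = -log(8.04e-05) = 4.09. For an amphiprotic species, pH ≈ ½(pKa₁ + pKa₂) = ½(1.19 + 4.09) = 2.64.

pH = 2.64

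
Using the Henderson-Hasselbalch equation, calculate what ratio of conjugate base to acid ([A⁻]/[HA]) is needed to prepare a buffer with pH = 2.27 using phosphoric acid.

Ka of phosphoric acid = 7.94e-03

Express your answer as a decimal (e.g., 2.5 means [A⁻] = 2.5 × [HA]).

pKa = -log(7.94e-03) = 2.1002. pH = pKa + log([A⁻]/[HA]), so log([A⁻]/[HA]) = pH − pKa = 2.27 − 2.1002 = 0.1698. [A⁻]/[HA] = 10^(0.1698) = 1.48

[A⁻]/[HA] = 1.48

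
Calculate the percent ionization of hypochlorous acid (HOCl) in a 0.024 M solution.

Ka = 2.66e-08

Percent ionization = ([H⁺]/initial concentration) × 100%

Using Ka equilibrium: x² + Ka×x - Ka×C = 0. Solving: [H⁺] = 2.5253e-05. Percent = (2.5253e-05/0.024) × 100

Percent ionization = 0.105%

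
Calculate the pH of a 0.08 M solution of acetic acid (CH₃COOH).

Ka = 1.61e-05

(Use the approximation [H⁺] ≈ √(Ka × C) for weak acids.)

[H⁺] = √(Ka × C) = √(1.61e-05 × 0.08) = 1.1349e-03. pH = -log(1.1349e-03)

pH = 2.95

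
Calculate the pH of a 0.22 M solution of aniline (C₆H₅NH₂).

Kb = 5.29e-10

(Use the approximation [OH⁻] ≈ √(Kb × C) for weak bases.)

[OH⁻] = √(Kb × C) = √(5.29e-10 × 0.22) = 1.0788e-05. pOH = 4.97, pH = 14 - pOH

pH = 9.03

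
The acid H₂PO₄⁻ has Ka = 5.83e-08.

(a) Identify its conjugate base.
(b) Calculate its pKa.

(a) The conjugate base is formed by removing one H⁺ from H₂PO₄⁻, giving HPO₄²⁻. (b) pKa = -log(Ka) = -log(5.83e-08) = 7.23.

Conjugate base: HPO₄²⁻; pK_a = 7.23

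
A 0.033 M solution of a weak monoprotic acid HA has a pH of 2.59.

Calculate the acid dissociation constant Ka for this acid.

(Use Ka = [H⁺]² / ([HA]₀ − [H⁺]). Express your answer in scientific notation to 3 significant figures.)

[H⁺] = 10^(−pH) = 10^(−2.59) = 2.570e-03 M. For HA ⇌ H⁺ + A⁻, Ka = [H⁺][A⁻]/[HA] = [H⁺]² / ([HA]₀ − [H⁺]) = (2.570e-03)² / (0.033 − 2.570e-03) = 2.17e-04.

K_a = 2.17e-04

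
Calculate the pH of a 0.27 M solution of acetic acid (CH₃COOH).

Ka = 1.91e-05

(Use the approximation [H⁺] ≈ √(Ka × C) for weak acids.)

[H⁺] = √(Ka × C) = √(1.91e-05 × 0.27) = 2.2709e-03. pH = -log(2.2709e-03)

pH = 2.64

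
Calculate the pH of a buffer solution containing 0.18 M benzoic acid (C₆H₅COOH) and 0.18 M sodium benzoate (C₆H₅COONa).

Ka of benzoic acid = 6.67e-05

pKa = -log(6.67e-05) = 4.18. pH = pKa + log([A⁻]/[HA]) = 4.18 + log(0.18/0.18)

pH = 4.18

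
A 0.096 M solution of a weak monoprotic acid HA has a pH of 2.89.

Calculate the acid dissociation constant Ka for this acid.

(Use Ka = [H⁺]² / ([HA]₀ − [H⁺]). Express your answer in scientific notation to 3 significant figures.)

[H⁺] = 10^(−pH) = 10^(−2.89) = 1.288e-03 M. For HA ⇌ H⁺ + A⁻, Ka = [H⁺][A⁻]/[HA] = [H⁺]² / ([HA]₀ − [H⁺]) = (1.288e-03)² / (0.096 − 1.288e-03) = 1.75e-05.

K_a = 1.75e-05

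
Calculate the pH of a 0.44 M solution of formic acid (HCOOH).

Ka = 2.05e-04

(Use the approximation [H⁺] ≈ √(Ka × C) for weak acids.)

[H⁺] = √(Ka × C) = √(2.05e-04 × 0.44) = 9.4974e-03. pH = -log(9.4974e-03)

pH = 2.02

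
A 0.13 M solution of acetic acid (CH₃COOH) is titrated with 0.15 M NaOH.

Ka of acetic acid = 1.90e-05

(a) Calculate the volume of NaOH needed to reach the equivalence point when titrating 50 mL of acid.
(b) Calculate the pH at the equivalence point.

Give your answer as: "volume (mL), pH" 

moles acid = 0.13 × 50/1000 = 0.0065 mol; V_base = moles/0.15 × 1000 = 43.3 mL. At equivalence only the conjugate base is present: [A⁻] = 0.0065/0.093 = 6.9643e-02 M. Kb = Kw/Ka = 5.26e-10; [OH⁻] = √(Kb × [A⁻]) = 6.0543e-06; pOH = 5.22; pH = 14 - pOH = 8.78.

V = 43.3 mL, pH = 8.78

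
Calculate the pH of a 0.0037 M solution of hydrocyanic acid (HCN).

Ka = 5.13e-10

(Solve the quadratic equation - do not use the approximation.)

x² + Ka×x - Ka×C = 0. Using quadratic formula: [H⁺] = 1.3775e-06

pH = 5.86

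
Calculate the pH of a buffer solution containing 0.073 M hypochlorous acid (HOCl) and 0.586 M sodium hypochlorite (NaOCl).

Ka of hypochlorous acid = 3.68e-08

pKa = -log(3.68e-08) = 7.43. pH = pKa + log([A⁻]/[HA]) = 7.43 + log(0.586/0.073)

pH = 8.34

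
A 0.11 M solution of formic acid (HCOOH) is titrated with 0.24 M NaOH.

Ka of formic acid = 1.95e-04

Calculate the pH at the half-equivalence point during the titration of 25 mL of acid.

At half-equivalence [HA] = [A⁻], so Henderson-Hasselbalch gives pH = pKa = -log(1.95e-04) = 3.71.

pH = pKa = 3.71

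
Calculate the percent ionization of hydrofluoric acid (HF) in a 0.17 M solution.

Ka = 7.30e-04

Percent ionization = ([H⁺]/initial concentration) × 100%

Using Ka equilibrium: x² + Ka×x - Ka×C = 0. Solving: [H⁺] = 1.0781e-02. Percent = (1.0781e-02/0.17) × 100

Percent ionization = 6.34%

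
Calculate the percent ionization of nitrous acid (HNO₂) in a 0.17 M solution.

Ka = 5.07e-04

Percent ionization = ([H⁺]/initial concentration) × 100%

Using Ka equilibrium: x² + Ka×x - Ka×C = 0. Solving: [H⁺] = 9.0338e-03. Percent = (9.0338e-03/0.17) × 100

Percent ionization = 5.31%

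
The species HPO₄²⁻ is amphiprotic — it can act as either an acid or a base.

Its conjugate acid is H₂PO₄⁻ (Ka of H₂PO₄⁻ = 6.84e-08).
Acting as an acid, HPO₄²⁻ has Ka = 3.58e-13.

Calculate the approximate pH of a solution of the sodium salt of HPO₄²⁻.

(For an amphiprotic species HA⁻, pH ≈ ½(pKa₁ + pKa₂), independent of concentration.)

pKa₁ = -log(6.84e-08) = 7.16; pKa₂ = -log(3.58e-13) = 12.45. For an amphiprotic species, pH ≈ ½(pKa₁ + pKa₂) = ½(7.16 + 12.45) = 9.81.

pH = 9.81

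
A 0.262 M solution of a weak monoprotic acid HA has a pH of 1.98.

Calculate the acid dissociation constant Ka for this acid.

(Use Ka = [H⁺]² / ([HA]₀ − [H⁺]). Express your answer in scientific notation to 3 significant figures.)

[H⁺] = 10^(−pH) = 10^(−1.98) = 1.047e-02 M. For HA ⇌ H⁺ + A⁻, Ka = [H⁺][A⁻]/[HA] = [H⁺]² / ([HA]₀ − [H⁺]) = (1.047e-02)² / (0.262 − 1.047e-02) = 4.36e-04.

K_a = 4.36e-04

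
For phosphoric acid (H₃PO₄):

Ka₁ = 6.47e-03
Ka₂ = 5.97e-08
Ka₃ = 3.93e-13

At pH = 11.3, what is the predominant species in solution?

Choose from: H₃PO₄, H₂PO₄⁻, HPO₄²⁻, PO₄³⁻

pKa₁ = 2.19, pKa₂ = 7.22, pKa₃ = 12.41. For a polyprotic acid the predominant species crosses at each pKa: below pKa_n the protonated form dominates, above it the deprotonated form does. At pH = 11.3, the predominant species is HPO₄²⁻.

HPO₄²⁻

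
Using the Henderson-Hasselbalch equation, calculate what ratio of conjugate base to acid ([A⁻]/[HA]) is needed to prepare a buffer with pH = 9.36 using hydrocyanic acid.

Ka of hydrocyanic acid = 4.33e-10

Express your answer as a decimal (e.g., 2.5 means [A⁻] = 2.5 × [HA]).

pKa = -log(4.33e-10) = 9.3635. pH = pKa + log([A⁻]/[HA]), so log([A⁻]/[HA]) = pH − pKa = 9.36 − 9.3635 = -0.0035. [A⁻]/[HA] = 10^(-0.0035) = 0.992

[A⁻]/[HA] = 0.992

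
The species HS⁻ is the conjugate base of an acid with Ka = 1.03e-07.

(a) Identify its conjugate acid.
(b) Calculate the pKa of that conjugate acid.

(a) The conjugate acid is formed by adding one H⁺ to HS⁻, giving H₂S. (b) pKa = -log(Ka) = -log(1.03e-07) = 6.99.

Conjugate acid: H₂S; pK_a = 6.99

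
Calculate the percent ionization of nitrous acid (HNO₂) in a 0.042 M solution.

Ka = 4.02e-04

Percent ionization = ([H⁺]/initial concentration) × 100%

Using Ka equilibrium: x² + Ka×x - Ka×C = 0. Solving: [H⁺] = 3.9129e-03. Percent = (3.9129e-03/0.042) × 100

Percent ionization = 9.32%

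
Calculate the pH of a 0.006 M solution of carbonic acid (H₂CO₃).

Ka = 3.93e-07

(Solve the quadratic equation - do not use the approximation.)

x² + Ka×x - Ka×C = 0. Using quadratic formula: [H⁺] = 4.8363e-05

pH = 4.32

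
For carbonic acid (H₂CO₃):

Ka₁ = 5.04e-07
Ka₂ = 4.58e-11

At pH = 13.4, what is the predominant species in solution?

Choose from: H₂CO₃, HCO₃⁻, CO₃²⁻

pKa₁ = 6.30, pKa₂ = 10.34. For a polyprotic acid the predominant species crosses at each pKa: below pKa_n the protonated form dominates, above it the deprotonated form does. At pH = 13.4, the predominant species is CO₃²⁻.

CO₃²⁻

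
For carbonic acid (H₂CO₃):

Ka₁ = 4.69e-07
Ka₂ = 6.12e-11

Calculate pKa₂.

pKa₂ = -log(Ka₂) = -log(6.12e-11) = 10.21.

pK_{a2} = 10.21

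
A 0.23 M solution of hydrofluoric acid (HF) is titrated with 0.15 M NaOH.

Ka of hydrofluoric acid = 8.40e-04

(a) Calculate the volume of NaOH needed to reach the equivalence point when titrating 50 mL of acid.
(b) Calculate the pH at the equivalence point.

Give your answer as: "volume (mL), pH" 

moles acid = 0.23 × 50/1000 = 0.0115 mol; V_base = moles/0.15 × 1000 = 76.7 mL. At equivalence only the conjugate base is present: [A⁻] = 0.0115/0.127 = 9.0789e-02 M. Kb = Kw/Ka = 1.19e-11; [OH⁻] = √(Kb × [A⁻]) = 1.0396e-06; pOH = 5.98; pH = 14 - pOH = 8.02.

V = 76.7 mL, pH = 8.02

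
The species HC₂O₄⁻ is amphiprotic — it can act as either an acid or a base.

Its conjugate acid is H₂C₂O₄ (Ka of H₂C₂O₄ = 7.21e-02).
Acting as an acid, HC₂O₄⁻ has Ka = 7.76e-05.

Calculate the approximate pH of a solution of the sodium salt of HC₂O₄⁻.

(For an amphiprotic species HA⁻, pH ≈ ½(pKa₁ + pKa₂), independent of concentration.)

pKa₁ = -log(7.21e-02) = 1.14; pKa₂ = -log(7.76e-05) = 4.11. For an amphiprotic species, pH ≈ ½(pKa₁ + pKa₂) = ½(1.14 + 4.11) = 2.63.

pH = 2.63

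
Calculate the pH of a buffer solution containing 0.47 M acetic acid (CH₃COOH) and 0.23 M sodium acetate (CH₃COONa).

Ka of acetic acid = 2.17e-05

pKa = -log(2.17e-05) = 4.66. pH = pKa + log([A⁻]/[HA]) = 4.66 + log(0.23/0.47)

pH = 4.35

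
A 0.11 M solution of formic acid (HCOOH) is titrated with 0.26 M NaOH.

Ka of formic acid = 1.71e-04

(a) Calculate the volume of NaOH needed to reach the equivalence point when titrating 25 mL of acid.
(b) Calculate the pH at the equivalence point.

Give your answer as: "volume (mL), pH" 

moles acid = 0.11 × 25/1000 = 0.00275 mol; V_base = moles/0.26 × 1000 = 10.6 mL. At equivalence only the conjugate base is present: [A⁻] = 0.00275/0.036 = 7.7297e-02 M. Kb = Kw/Ka = 5.85e-11; [OH⁻] = √(Kb × [A⁻]) = 2.1261e-06; pOH = 5.67; pH = 14 - pOH = 8.33.

V = 10.6 mL, pH = 8.33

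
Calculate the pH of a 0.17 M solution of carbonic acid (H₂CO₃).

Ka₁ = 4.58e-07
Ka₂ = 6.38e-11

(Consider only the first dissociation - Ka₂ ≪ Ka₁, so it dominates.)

First dissociation dominates. From Ka₁ = [H⁺][HA⁻]/[H₂A], x² + Ka₁·x − Ka₁·C = 0 with C = 0.17 M and Ka₁ = 4.58e-07. Solving: [H⁺] = (−Ka₁ + √(Ka₁² + 4·Ka₁·C)) / 2 = 2.7881e-04 M. pH = -log(2.7881e-04) = 3.55.

pH = 3.55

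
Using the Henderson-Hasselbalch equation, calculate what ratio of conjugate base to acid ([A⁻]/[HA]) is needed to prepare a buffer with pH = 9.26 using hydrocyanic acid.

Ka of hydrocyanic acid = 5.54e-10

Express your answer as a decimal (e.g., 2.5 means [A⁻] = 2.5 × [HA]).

pKa = -log(5.54e-10) = 9.2565. pH = pKa + log([A⁻]/[HA]), so log([A⁻]/[HA]) = pH − pKa = 9.26 − 9.2565 = 0.0035. [A⁻]/[HA] = 10^(0.0035) = 1.01

[A⁻]/[HA] = 1.01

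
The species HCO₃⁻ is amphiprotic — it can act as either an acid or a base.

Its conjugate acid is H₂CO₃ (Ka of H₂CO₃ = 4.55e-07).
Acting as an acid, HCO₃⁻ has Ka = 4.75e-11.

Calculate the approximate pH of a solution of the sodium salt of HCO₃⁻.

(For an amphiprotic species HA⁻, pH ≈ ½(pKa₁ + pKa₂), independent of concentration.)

pKa₁ = -log(4.55e-07) = 6.34; pKa₂ = -log(4.75e-11) = 10.32. For an amphiprotic species, pH ≈ ½(pKa₁ + pKa₂) = ½(6.34 + 10.32) = 8.33.

pH = 8.33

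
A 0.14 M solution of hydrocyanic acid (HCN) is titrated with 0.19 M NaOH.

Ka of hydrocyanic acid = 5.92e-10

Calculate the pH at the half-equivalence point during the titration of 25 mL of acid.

At half-equivalence [HA] = [A⁻], so Henderson-Hasselbalch gives pH = pKa = -log(5.92e-10) = 9.23.

pH = pKa = 9.23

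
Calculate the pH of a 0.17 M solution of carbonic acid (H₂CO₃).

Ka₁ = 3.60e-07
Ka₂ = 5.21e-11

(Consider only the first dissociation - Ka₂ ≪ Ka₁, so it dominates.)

First dissociation dominates. From Ka₁ = [H⁺][HA⁻]/[H₂A], x² + Ka₁·x − Ka₁·C = 0 with C = 0.17 M and Ka₁ = 3.60e-07. Solving: [H⁺] = (−Ka₁ + √(Ka₁² + 4·Ka₁·C)) / 2 = 2.4721e-04 M. pH = -log(2.4721e-04) = 3.61.

pH = 3.61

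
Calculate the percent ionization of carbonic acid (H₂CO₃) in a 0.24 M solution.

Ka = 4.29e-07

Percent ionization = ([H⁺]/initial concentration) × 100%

Using Ka equilibrium: x² + Ka×x - Ka×C = 0. Solving: [H⁺] = 3.2066e-04. Percent = (3.2066e-04/0.24) × 100

Percent ionization = 0.134%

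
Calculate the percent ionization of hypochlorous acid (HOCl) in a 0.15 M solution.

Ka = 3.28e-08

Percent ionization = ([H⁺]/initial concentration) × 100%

Using Ka equilibrium: x² + Ka×x - Ka×C = 0. Solving: [H⁺] = 7.0126e-05. Percent = (7.0126e-05/0.15) × 100

Percent ionization = 0.0468%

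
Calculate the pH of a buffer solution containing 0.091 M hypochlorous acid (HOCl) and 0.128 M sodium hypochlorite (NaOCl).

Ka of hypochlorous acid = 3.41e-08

pKa = -log(3.41e-08) = 7.47. pH = pKa + log([A⁻]/[HA]) = 7.47 + log(0.128/0.091)

pH = 7.62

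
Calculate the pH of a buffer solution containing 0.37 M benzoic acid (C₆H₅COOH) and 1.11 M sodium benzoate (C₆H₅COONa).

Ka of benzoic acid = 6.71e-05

pKa = -log(6.71e-05) = 4.17. pH = pKa + log([A⁻]/[HA]) = 4.17 + log(1.11/0.37)

pH = 4.65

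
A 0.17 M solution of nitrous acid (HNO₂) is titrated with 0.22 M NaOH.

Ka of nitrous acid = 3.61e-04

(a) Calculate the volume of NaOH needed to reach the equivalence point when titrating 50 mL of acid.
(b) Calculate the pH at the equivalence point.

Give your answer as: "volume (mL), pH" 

moles acid = 0.17 × 50/1000 = 0.0085 mol; V_base = moles/0.22 × 1000 = 38.6 mL. At equivalence only the conjugate base is present: [A⁻] = 0.0085/0.089 = 9.5897e-02 M. Kb = Kw/Ka = 2.77e-11; [OH⁻] = √(Kb × [A⁻]) = 1.6299e-06; pOH = 5.79; pH = 14 - pOH = 8.21.

V = 38.6 mL, pH = 8.21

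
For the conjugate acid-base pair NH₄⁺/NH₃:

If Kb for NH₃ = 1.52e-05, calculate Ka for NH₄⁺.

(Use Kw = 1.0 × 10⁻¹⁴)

For a conjugate pair Ka × Kb = Kw, so Ka = Kw/Kb = 1.0 × 10⁻¹⁴ / 1.52e-05 = 6.58e-10.

K_a = 6.58e-10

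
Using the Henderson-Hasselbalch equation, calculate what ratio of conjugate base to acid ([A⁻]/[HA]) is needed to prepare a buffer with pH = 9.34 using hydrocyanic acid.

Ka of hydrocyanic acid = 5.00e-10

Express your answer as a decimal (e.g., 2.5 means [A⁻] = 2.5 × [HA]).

pKa = -log(5.00e-10) = 9.3010. pH = pKa + log([A⁻]/[HA]), so log([A⁻]/[HA]) = pH − pKa = 9.34 − 9.3010 = 0.0390. [A⁻]/[HA] = 10^(0.0390) = 1.09

[A⁻]/[HA] = 1.09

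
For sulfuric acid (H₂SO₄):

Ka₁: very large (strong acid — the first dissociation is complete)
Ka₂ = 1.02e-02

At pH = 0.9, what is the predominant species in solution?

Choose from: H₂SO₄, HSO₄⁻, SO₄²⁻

The first dissociation is complete, so H₂SO₄ itself is never the predominant species in water; pKa₂ = -log(1.02e-02) = 1.99. For a polyprotic acid the predominant species crosses at each pKa: below pKa_n the protonated form dominates, above it the deprotonated form does. At pH = 0.9, the predominant species is HSO₄⁻.

HSO₄⁻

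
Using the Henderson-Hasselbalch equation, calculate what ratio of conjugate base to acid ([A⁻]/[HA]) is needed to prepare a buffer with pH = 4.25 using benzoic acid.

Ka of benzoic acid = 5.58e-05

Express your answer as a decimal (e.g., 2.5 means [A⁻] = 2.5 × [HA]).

pKa = -log(5.58e-05) = 4.2534. pH = pKa + log([A⁻]/[HA]), so log([A⁻]/[HA]) = pH − pKa = 4.25 − 4.2534 = -0.0034. [A⁻]/[HA] = 10^(-0.0034) = 0.992

[A⁻]/[HA] = 0.992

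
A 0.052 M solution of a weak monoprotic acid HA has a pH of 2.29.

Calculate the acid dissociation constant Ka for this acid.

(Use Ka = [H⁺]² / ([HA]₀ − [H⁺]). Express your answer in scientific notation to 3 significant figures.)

[H⁺] = 10^(−pH) = 10^(−2.29) = 5.129e-03 M. For HA ⇌ H⁺ + A⁻, Ka = [H⁺][A⁻]/[HA] = [H⁺]² / ([HA]₀ − [H⁺]) = (5.129e-03)² / (0.052 − 5.129e-03) = 5.61e-04.

K_a = 5.61e-04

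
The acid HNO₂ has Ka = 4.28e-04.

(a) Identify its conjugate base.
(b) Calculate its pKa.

(a) The conjugate base is formed by removing one H⁺ from HNO₂, giving NO₂⁻. (b) pKa = -log(Ka) = -log(4.28e-04) = 3.37.

Conjugate base: NO₂⁻; pK_a = 3.37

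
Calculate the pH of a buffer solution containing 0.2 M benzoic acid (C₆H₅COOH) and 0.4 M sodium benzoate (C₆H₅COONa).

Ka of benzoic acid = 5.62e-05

pKa = -log(5.62e-05) = 4.25. pH = pKa + log([A⁻]/[HA]) = 4.25 + log(0.4/0.2)

pH = 4.55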